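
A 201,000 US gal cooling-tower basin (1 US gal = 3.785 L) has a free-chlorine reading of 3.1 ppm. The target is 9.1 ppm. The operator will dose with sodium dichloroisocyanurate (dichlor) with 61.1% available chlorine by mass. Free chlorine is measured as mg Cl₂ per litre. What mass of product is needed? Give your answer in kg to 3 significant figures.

7.47 kg

Volume: 201,000 US gal × 3.785 L/gal = 760,785 L.
Chlorine deficit: 9.1 − 3.1 = 6 ppm = 6 mg/L as Cl₂.
Cl₂ equivalent needed: 6 mg/L × 760,785 L = 4,565,000 mg = 4565 g.
Product at 61.1% available chlorine: 4565 / 0.611 = 7471 g.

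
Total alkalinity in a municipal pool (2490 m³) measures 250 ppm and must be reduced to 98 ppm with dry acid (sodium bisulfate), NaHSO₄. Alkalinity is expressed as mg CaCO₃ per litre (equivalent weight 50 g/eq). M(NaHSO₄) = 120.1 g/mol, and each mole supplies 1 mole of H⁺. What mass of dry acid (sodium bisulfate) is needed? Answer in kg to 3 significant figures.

909 kg

Volume: 2490 m³ = 2,490,000 L.
Alkalinity to neutralize: (250 − 98) = 152 mg/L as CaCO₃ × 2,490,000 L = 378,500 g as CaCO₃.
Equivalents of H⁺ required: 378,500 ÷ 50 g/eq = 7570 eq = 7570 mol NaHSO₄.
Mass of NaHSO₄: 7570 × 120.1 = 909,100 g.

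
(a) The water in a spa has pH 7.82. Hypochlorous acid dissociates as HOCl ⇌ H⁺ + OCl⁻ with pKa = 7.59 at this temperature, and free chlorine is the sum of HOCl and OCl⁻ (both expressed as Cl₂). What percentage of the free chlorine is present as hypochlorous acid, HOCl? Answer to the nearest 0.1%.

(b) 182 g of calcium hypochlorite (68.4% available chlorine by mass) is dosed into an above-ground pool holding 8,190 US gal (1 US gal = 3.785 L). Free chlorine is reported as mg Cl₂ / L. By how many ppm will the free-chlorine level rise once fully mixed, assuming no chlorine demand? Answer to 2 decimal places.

(a) [OCl⁻]/[HOCl] = 10^(pH − pKa) = 10^(7.82 − 7.59) = 10^0.23 = 1.698.
(a) Fraction as HOCl = 1 / (1 + 1.698) = 0.3706.

(b) Volume: 8,190 US gal × 3.785 L/gal = 30,999 L.
(b) Available chlorine delivered: 182 g × 0.684 = 124.5 g as Cl₂.
(b) Concentration rise: 124.5 g / 30,999 L = 4.016 mg/L = 4.02 ppm.

(a) 37.1%; (b) 4.02 ppm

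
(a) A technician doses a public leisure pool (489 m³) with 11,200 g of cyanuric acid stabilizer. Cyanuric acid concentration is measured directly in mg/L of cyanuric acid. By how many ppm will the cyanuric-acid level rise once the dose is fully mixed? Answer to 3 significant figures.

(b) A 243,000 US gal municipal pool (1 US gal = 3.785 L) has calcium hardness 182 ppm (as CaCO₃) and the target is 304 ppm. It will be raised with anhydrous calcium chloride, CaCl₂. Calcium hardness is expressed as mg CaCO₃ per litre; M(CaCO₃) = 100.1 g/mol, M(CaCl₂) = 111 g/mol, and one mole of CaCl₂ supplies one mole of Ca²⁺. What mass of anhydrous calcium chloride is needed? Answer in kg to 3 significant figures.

(a) 22.9 ppm; (b) 124 kg

(a) Volume: 489 m³ = 489,000 L.
(a) Rise: 11,200 g / 489,000 L × 1000 = 22.9 mg/L.

(b) Volume: 243,000 US gal × 3.785 L/gal = 919,755 L.
(b) Hardness to add: (304 − 182) = 122 mg/L as CaCO₃ × 919,755 L = 112,200 g as CaCO₃.
(b) Moles of Ca²⁺ (1 mol Ca²⁺ ≡ 1 mol CaCO₃): 112,200 / 100.1 g/mol = 1121 mol.
(b) Mass of CaCl₂: 1121 × 111 = 124,400 g.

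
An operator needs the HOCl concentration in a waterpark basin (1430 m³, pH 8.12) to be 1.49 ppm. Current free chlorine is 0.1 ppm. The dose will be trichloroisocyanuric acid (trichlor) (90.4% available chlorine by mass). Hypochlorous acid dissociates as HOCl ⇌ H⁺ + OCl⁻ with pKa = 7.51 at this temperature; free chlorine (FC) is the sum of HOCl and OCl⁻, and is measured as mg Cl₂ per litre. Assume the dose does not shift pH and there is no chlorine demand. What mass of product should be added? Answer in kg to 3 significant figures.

Volume: 1430 m³ = 1,430,000 L.
[OCl⁻]/[HOCl] = 10^(pH − pKa) = 10^(8.12 − 7.51) = 4.074; fraction as HOCl = 1/(1 + 4.074) = 0.1971.
Free chlorine required for 1.49 ppm HOCl: 1.49 / 0.1971 = 7.56 ppm.
FC to add: 7.56 − 0.1 = 7.46 mg/L as Cl₂.
Cl₂ equivalent: 7.46 mg/L × 1,430,000 L = 10,670 g.
Product at 90.4% available Cl: 10,670 / 0.904 = 11,800 g.

11.8 kg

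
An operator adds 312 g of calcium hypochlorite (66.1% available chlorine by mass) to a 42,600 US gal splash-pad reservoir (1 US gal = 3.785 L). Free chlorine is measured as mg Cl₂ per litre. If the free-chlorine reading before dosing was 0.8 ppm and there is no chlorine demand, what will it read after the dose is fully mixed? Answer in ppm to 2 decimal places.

Volume: 42,600 US gal × 3.785 L/gal = 161,241 L.
Available chlorine delivered: 312 g × 0.661 = 206.2 g as Cl₂.
Concentration rise: 206.2 g / 161,241 L = 1.279 mg/L = 1.28 ppm.
Final FC: 0.8 + 1.28 = 2.08 ppm.

2.08 ppm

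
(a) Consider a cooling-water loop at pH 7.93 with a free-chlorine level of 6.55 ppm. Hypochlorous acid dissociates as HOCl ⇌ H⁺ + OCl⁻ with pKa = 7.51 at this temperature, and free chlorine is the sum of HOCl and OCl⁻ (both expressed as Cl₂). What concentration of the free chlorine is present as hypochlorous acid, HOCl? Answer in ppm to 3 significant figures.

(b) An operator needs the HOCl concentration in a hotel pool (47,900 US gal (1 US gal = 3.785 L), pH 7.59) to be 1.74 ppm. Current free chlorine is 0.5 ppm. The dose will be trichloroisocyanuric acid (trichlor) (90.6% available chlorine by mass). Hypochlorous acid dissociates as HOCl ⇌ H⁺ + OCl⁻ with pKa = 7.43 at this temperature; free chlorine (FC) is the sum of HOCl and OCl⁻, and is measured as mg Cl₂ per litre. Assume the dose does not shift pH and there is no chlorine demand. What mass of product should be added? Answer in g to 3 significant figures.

(a) [OCl⁻]/[HOCl] = 10^(pH − pKa) = 10^(7.93 − 7.51) = 10^0.42 = 2.63.
(a) Fraction as HOCl = 1 / (1 + 2.63) = 0.2755.
(a) HOCl = 0.2755 × 6.55 ppm = 1.804 ppm.

(b) Volume: 47,900 US gal × 3.785 L/gal = 181,302 L.
(b) [OCl⁻]/[HOCl] = 10^(pH − pKa) = 10^(7.59 − 7.43) = 1.445; fraction as HOCl = 1/(1 + 1.445) = 0.4089.
(b) Free chlorine required for 1.74 ppm HOCl: 1.74 / 0.4089 = 4.255 ppm.
(b) FC to add: 4.255 − 0.5 = 3.755 mg/L as Cl₂.
(b) Cl₂ equivalent: 3.755 mg/L × 181,302 L = 680.8 g.
(b) Product at 90.6% available Cl: 680.8 / 0.906 = 751.4 g.

(a) 1.80 ppm; (b) 751 g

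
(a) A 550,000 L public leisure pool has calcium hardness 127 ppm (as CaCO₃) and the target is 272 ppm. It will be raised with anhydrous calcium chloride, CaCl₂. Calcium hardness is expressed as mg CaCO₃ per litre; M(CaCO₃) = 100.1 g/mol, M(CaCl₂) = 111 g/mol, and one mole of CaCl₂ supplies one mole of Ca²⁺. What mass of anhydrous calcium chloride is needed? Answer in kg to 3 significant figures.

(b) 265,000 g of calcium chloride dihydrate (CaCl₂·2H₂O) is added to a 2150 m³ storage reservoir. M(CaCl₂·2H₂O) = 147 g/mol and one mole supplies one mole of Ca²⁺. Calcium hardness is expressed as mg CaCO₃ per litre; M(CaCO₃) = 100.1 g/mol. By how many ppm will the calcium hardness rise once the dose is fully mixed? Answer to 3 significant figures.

(a) 88.4 kg; (b) 83.9 ppm

(a) Hardness to add: (272 − 127) = 145 mg/L as CaCO₃ × 550,000 L = 79,750 g as CaCO₃.
(a) Moles of Ca²⁺ (1 mol Ca²⁺ ≡ 1 mol CaCO₃): 79,750 / 100.1 g/mol = 796.7 mol.
(a) Mass of CaCl₂: 796.7 × 111 = 88,430 g.

(b) Volume: 2150 m³ = 2,150,000 L.
(b) Moles of Ca²⁺: 265,000 g ÷ 147 g/mol = 1803 mol.
(b) As CaCO₃: 1803 mol × 100.1 g/mol = 180,500 g.
(b) Rise: 180,500 g / 2,150,000 L × 1000 = 83.93 mg/L.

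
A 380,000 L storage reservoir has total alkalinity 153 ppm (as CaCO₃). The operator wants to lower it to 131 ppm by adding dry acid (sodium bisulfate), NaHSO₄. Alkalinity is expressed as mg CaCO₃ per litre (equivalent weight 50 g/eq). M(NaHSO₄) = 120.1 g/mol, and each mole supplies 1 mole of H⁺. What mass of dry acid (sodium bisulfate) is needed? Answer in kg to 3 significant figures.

20.1 kg

Alkalinity to neutralize: (153 − 131) = 22 mg/L as CaCO₃ × 380,000 L = 8360 g as CaCO₃.
Equivalents of H⁺ required: 8360 ÷ 50 g/eq = 167.2 eq = 167.2 mol NaHSO₄.
Mass of NaHSO₄: 167.2 × 120.1 = 20,080 g.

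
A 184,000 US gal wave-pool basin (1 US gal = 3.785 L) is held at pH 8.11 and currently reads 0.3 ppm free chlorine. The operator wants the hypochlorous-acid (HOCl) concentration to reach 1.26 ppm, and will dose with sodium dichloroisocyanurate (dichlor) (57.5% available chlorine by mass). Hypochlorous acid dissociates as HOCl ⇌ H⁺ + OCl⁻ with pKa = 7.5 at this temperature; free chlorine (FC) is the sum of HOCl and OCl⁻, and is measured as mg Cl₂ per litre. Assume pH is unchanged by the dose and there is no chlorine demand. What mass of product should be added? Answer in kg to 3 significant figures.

Volume: 184,000 US gal × 3.785 L/gal = 696,440 L.
[OCl⁻]/[HOCl] = 10^(pH − pKa) = 10^(8.11 − 7.5) = 4.074; fraction as HOCl = 1/(1 + 4.074) = 0.1971.
Free chlorine required for 1.26 ppm HOCl: 1.26 / 0.1971 = 6.393 ppm.
FC to add: 6.393 − 0.3 = 6.093 mg/L as Cl₂.
Cl₂ equivalent: 6.093 mg/L × 696,440 L = 4243 g.
Product at 57.5% available Cl: 4243 / 0.575 = 7380 g.

7.38 kg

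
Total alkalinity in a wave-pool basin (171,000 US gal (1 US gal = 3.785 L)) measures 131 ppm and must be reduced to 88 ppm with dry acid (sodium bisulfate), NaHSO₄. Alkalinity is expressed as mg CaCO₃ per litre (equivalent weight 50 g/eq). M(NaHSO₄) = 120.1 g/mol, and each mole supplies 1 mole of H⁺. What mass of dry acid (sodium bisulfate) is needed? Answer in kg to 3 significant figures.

66.9 kg

Volume: 171,000 US gal × 3.785 L/gal = 647,235 L.
Alkalinity to neutralize: (131 − 88) = 43 mg/L as CaCO₃ × 647,235 L = 27,830 g as CaCO₃.
Equivalents of H⁺ required: 27,830 ÷ 50 g/eq = 556.6 eq = 556.6 mol NaHSO₄.
Mass of NaHSO₄: 556.6 × 120.1 = 66,850 g.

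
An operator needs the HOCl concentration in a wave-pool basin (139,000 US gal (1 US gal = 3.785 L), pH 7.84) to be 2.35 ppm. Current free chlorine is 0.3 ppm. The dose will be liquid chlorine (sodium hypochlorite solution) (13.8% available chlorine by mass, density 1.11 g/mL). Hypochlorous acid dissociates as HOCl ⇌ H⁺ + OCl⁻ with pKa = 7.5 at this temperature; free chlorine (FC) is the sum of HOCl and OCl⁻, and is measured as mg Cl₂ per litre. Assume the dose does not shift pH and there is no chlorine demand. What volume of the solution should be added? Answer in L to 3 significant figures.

24.7 L

Volume: 139,000 US gal × 3.785 L/gal = 526,115 L.
[OCl⁻]/[HOCl] = 10^(pH − pKa) = 10^(7.84 − 7.5) = 2.188; fraction as HOCl = 1/(1 + 2.188) = 0.3137.
Free chlorine required for 2.35 ppm HOCl: 2.35 / 0.3137 = 7.491 ppm.
FC to add: 7.491 − 0.3 = 7.191 mg/L as Cl₂.
Cl₂ equivalent: 7.191 mg/L × 526,115 L = 3783 g.
Product at 13.8% available Cl: 3783 / 0.138 = 27,420 g.
Volume: 27,420 g ÷ 1.11 g/mL = 24,700 mL.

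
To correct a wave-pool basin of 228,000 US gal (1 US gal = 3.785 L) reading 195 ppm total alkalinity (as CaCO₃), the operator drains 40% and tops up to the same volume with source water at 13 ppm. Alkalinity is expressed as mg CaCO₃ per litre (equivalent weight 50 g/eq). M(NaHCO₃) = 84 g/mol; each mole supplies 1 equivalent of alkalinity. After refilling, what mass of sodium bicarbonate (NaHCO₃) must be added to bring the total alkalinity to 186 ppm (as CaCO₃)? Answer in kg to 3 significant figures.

92.5 kg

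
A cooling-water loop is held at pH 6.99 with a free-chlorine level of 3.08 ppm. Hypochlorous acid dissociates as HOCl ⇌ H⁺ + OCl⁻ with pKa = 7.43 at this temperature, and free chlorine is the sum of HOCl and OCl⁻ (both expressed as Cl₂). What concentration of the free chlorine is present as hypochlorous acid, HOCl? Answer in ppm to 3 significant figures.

2.26 ppm

[OCl⁻]/[HOCl] = 10^(pH − pKa) = 10^(6.99 − 7.43) = 10^-0.44 = 0.3631.
Fraction as HOCl = 1 / (1 + 0.3631) = 0.7336.
HOCl = 0.7336 × 3.08 ppm = 2.26 ppm.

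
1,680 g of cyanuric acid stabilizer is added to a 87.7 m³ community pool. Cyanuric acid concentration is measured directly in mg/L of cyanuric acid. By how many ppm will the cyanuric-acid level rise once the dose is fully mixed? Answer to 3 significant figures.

19.2 ppm

Volume: 87.7 m³ = 87,700 L.
Rise: 1,680 g / 87,700 L × 1000 = 19.16 mg/L.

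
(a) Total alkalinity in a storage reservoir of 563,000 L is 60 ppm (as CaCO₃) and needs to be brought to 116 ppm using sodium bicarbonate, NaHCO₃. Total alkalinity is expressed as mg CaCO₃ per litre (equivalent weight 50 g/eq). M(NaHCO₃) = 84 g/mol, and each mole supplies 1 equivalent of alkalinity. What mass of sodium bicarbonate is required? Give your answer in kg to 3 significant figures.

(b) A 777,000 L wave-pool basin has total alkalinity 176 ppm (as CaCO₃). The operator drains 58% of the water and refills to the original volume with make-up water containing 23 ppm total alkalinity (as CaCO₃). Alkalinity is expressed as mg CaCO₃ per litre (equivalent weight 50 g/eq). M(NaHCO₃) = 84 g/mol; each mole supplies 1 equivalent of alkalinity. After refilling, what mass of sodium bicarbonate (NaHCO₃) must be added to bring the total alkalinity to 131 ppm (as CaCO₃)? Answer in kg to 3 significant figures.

(a) 53.0 kg; (b) 57.1 kg

(a) Alkalinity to add: (116 − 60) = 56 mg/L as CaCO₃ × 563,000 L = 31,530 g as CaCO₃.
(a) Equivalents: 31,530 g ÷ 50 g/eq = 630.6 eq.
(a) NaHCO₃ supplies 1 eq per mole → 630.6 mol.
(a) Mass: 630.6 mol × 84 g/mol = 52,970 g.

(b) After draining 58% and refilling: 176 × 0.42 + 23 × 0.58 = 87.26 ppm.
(b) Deficit to target: 131 − 87.26 = 43.74 mg/L.
(b) As CaCO₃: 43.74 mg/L × 777,000 L = 33,990 g; ÷ 50 g/eq ÷ 1 = 679.7 mol NaHCO₃.
(b) Mass: 679.7 × 84 = 57,100 g.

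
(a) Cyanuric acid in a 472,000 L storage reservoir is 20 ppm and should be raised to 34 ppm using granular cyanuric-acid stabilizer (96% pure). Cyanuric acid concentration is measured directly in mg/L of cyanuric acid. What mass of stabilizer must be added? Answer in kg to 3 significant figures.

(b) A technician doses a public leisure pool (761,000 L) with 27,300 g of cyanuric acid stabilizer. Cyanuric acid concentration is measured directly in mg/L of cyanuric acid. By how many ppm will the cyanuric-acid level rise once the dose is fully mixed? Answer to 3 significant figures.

(a) 6.88 kg; (b) 35.9 ppm

(a) CYA to add: (34 − 20) = 14 mg/L × 472,000 L = 6608 g cyanuric acid.
(a) At 96% purity: 6608 / 0.96 = 6883 g product.

(b) Rise: 27,300 g / 761,000 L × 1000 = 35.87 mg/L.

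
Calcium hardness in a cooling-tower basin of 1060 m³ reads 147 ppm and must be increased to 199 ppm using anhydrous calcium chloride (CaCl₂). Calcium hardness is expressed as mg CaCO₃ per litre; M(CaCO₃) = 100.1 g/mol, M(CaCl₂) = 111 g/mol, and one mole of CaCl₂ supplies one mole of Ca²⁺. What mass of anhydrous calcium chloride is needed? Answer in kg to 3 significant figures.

Volume: 1060 m³ = 1,060,000 L.
Hardness to add: (199 − 147) = 52 mg/L as CaCO₃ × 1,060,000 L = 55,120 g as CaCO₃.
Moles of Ca²⁺ (1 mol Ca²⁺ ≡ 1 mol CaCO₃): 55,120 / 100.1 g/mol = 550.6 mol.
Mass of CaCl₂: 550.6 × 111 = 61,120 g.

61.1 kg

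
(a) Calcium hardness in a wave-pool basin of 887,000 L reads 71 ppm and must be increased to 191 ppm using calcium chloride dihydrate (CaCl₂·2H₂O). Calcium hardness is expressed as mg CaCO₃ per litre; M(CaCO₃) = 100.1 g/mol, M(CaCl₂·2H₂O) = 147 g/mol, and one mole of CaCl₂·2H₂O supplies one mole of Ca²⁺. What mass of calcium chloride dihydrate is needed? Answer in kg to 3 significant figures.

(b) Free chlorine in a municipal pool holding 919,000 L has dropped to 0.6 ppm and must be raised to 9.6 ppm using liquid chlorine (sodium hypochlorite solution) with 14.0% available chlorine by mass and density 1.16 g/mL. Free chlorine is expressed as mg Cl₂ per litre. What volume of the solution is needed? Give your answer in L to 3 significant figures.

(a) 156 kg; (b) 50.9 L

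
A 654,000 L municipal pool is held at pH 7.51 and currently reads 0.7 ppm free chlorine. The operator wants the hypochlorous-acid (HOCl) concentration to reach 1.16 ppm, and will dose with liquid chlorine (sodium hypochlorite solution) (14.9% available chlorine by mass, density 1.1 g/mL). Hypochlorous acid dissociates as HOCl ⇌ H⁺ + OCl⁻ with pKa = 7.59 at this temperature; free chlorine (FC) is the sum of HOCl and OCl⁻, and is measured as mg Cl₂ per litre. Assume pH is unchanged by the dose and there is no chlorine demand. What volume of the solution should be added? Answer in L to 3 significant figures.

5.69 L

[OCl⁻]/[HOCl] = 10^(pH − pKa) = 10^(7.51 − 7.59) = 0.8318; fraction as HOCl = 1/(1 + 0.8318) = 0.5459.
Free chlorine required for 1.16 ppm HOCl: 1.16 / 0.5459 = 2.125 ppm.
FC to add: 2.125 − 0.7 = 1.425 mg/L as Cl₂.
Cl₂ equivalent: 1.425 mg/L × 654,000 L = 931.8 g.
Product at 14.9% available Cl: 931.8 / 0.149 = 6254 g.
Volume: 6254 g ÷ 1.1 g/mL = 5685 mL.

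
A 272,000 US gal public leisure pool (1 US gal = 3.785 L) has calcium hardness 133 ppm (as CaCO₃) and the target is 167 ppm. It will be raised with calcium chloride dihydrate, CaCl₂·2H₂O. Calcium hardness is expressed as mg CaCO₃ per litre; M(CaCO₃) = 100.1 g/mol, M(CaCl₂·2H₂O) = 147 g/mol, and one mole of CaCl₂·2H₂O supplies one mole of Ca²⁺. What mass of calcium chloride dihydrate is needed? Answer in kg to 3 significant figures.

51.4 kg

Volume: 272,000 US gal × 3.785 L/gal = 1,029,520 L.
Hardness to add: (167 − 133) = 34 mg/L as CaCO₃ × 1,029,520 L = 35,000 g as CaCO₃.
Moles of Ca²⁺ (1 mol Ca²⁺ ≡ 1 mol CaCO₃): 35,000 / 100.1 g/mol = 349.7 mol.
Mass of CaCl₂·2H₂O: 349.7 × 147 = 51,400 g.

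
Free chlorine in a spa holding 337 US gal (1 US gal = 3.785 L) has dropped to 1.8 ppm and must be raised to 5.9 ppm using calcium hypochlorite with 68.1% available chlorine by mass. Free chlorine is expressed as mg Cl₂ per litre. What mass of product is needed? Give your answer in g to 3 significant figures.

7.68 g

Volume: 337 US gal × 3.785 L/gal = 1,276 L.
Chlorine deficit: 5.9 − 1.8 = 4.1 ppm = 4.1 mg/L as Cl₂.
Cl₂ equivalent needed: 4.1 mg/L × 1,276 L = 5230 mg = 5.23 g.
Product at 68.1% available chlorine: 5.23 / 0.681 = 7.679 g.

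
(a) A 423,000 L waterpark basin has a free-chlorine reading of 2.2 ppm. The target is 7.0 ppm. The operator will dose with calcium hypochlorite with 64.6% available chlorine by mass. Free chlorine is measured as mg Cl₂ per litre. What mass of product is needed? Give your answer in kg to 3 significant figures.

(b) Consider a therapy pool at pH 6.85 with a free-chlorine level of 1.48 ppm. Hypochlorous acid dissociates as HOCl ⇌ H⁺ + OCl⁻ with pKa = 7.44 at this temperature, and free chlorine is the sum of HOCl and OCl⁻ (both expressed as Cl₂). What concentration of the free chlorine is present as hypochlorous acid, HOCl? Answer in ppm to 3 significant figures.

(a) Chlorine deficit: 7.0 − 2.2 = 4.8 ppm = 4.8 mg/L as Cl₂.
(a) Cl₂ equivalent needed: 4.8 mg/L × 423,000 L = 2,030,000 mg = 2030 g.
(a) Product at 64.6% available chlorine: 2030 / 0.646 = 3143 g.

(b) [OCl⁻]/[HOCl] = 10^(pH − pKa) = 10^(6.85 − 7.44) = 10^-0.59 = 0.257.
(b) Fraction as HOCl = 1 / (1 + 0.257) = 0.7955.
(b) HOCl = 0.7955 × 1.48 ppm = 1.177 ppm.

(a) 3.14 kg; (b) 1.18 ppm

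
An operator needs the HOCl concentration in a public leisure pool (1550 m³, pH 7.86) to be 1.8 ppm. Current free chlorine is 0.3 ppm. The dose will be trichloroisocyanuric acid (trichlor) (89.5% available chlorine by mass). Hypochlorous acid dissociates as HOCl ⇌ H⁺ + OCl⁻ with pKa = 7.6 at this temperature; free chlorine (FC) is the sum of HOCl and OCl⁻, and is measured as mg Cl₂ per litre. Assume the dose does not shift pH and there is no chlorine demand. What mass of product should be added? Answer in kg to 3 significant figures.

8.27 kg

Volume: 1550 m³ = 1,550,000 L.
[OCl⁻]/[HOCl] = 10^(pH − pKa) = 10^(7.86 − 7.6) = 1.82; fraction as HOCl = 1/(1 + 1.82) = 0.3546.
Free chlorine required for 1.8 ppm HOCl: 1.8 / 0.3546 = 5.075 ppm.
FC to add: 5.075 − 0.3 = 4.775 mg/L as Cl₂.
Cl₂ equivalent: 4.775 mg/L × 1,550,000 L = 7402 g.
Product at 89.5% available Cl: 7402 / 0.895 = 8270 g.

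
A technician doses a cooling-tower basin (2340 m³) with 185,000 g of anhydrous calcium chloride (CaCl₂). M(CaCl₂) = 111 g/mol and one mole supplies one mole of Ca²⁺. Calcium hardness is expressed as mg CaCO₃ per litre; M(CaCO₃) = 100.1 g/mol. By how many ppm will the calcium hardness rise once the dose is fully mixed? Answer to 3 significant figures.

71.3 ppm

Volume: 2340 m³ = 2,340,000 L.
Moles of Ca²⁺: 185,000 g ÷ 111 g/mol = 1667 mol.
As CaCO₃: 1667 mol × 100.1 g/mol = 166,800 g.
Rise: 166,800 g / 2,340,000 L × 1000 = 71.3 mg/L.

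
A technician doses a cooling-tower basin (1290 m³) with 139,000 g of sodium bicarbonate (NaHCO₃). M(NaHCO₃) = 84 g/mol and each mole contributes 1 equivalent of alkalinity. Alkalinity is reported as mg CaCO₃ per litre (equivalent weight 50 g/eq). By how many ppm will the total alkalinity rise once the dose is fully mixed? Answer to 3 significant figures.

64.1 ppm

Volume: 1290 m³ = 1,290,000 L.
Moles of NaHCO₃: 139,000 g ÷ 84 g/mol = 1655 mol → 1655 eq of alkalinity.
As CaCO₃: 1655 eq × 50 g/eq = 82,740 g.
Rise: 82,740 g / 1,290,000 L × 1000 = 64.14 mg/L.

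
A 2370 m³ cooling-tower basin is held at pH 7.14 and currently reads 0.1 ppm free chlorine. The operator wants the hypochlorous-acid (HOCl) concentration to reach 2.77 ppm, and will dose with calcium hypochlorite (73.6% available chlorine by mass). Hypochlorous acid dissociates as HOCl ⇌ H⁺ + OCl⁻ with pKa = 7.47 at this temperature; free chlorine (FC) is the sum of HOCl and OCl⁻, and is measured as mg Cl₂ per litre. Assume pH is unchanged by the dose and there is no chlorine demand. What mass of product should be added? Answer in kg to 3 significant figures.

Volume: 2370 m³ = 2,370,000 L.
[OCl⁻]/[HOCl] = 10^(pH − pKa) = 10^(7.14 − 7.47) = 0.4677; fraction as HOCl = 1/(1 + 0.4677) = 0.6813.
Free chlorine required for 2.77 ppm HOCl: 2.77 / 0.6813 = 4.066 ppm.
FC to add: 4.066 − 0.1 = 3.966 mg/L as Cl₂.
Cl₂ equivalent: 3.966 mg/L × 2,370,000 L = 9399 g.
Product at 73.6% available Cl: 9399 / 0.736 = 12,770 g.

12.8 kg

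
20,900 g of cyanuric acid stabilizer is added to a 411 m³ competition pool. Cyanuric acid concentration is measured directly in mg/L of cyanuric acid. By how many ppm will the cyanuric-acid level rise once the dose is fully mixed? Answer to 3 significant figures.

Volume: 411 m³ = 411,000 L.
Rise: 20,900 g / 411,000 L × 1000 = 50.85 mg/L.

50.9 ppm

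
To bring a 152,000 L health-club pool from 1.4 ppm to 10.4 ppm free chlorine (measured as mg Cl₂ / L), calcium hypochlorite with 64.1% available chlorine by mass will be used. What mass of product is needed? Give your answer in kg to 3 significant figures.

2.13 kg

Chlorine deficit: 10.4 − 1.4 = 9 ppm = 9 mg/L as Cl₂.
Cl₂ equivalent needed: 9 mg/L × 152,000 L = 1,368,000 mg = 1368 g.
Product at 64.1% available chlorine: 1368 / 0.641 = 2134 g.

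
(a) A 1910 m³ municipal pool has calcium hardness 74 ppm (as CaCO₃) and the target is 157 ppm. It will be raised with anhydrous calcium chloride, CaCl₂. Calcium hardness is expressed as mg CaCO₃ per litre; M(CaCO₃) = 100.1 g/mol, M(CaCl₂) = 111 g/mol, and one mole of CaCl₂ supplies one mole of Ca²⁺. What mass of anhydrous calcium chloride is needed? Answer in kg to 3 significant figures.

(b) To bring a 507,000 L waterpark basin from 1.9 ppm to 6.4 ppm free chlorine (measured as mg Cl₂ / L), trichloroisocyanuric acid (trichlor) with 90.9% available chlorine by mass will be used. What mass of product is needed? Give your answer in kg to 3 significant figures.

(a) 176 kg; (b) 2.51 kg

(a) Volume: 1910 m³ = 1,910,000 L.
(a) Hardness to add: (157 − 74) = 83 mg/L as CaCO₃ × 1,910,000 L = 158,500 g as CaCO₃.
(a) Moles of Ca²⁺ (1 mol Ca²⁺ ≡ 1 mol CaCO₃): 158,500 / 100.1 g/mol = 1584 mol.
(a) Mass of CaCl₂: 1584 × 111 = 175,800 g.

(b) Chlorine deficit: 6.4 − 1.9 = 4.5 ppm = 4.5 mg/L as Cl₂.
(b) Cl₂ equivalent needed: 4.5 mg/L × 507,000 L = 2,282,000 mg = 2282 g.
(b) Product at 90.9% available chlorine: 2282 / 0.909 = 2510 g.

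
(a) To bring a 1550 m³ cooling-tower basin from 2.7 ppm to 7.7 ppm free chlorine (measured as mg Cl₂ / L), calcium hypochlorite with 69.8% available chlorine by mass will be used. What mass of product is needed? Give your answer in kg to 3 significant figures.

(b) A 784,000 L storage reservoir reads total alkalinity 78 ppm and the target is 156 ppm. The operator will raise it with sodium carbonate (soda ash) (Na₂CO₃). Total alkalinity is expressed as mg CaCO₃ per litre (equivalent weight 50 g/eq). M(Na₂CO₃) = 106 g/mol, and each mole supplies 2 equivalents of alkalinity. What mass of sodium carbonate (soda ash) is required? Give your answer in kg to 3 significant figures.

(a) 11.1 kg; (b) 64.8 kg

(a) Volume: 1550 m³ = 1,550,000 L.
(a) Chlorine deficit: 7.7 − 2.7 = 5 ppm = 5 mg/L as Cl₂.
(a) Cl₂ equivalent needed: 5 mg/L × 1,550,000 L = 7,750,000 mg = 7750 g.
(a) Product at 69.8% available chlorine: 7750 / 0.698 = 11,100 g.

(b) Alkalinity to add: (156 − 78) = 78 mg/L as CaCO₃ × 784,000 L = 61,150 g as CaCO₃.
(b) Equivalents: 61,150 g ÷ 50 g/eq = 1223 eq.
(b) Each mole of Na₂CO₃ supplies 2 eq, so 1223 / 2 = 611.5 mol.
(b) Mass: 611.5 mol × 106 g/mol = 64,820 g.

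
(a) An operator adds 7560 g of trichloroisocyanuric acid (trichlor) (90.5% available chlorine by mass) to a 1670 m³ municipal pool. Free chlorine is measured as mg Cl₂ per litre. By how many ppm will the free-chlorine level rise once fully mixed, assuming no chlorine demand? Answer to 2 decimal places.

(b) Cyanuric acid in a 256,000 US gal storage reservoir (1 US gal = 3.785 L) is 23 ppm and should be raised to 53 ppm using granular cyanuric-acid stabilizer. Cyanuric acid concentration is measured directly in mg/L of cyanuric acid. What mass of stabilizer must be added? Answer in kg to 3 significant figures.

(a) Volume: 1670 m³ = 1,670,000 L.
(a) Available chlorine delivered: 7560 g × 0.905 = 6842 g as Cl₂.
(a) Concentration rise: 6842 g / 1,670,000 L = 4.097 mg/L = 4.10 ppm.

(b) Volume: 256,000 US gal × 3.785 L/gal = 968,960 L.
(b) CYA to add: (53 − 23) = 30 mg/L × 968,960 L = 29,070 g cyanuric acid.

(a) 4.10 ppm; (b) 29.1 kg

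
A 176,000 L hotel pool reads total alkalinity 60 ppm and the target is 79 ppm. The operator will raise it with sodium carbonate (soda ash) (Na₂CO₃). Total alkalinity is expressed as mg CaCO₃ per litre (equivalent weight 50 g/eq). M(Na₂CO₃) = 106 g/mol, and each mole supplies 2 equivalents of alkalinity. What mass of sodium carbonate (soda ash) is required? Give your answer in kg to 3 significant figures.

3.54 kg

Alkalinity to add: (79 − 60) = 19 mg/L as CaCO₃ × 176,000 L = 3344 g as CaCO₃.
Equivalents: 3344 g ÷ 50 g/eq = 66.88 eq.
Each mole of Na₂CO₃ supplies 2 eq, so 66.88 / 2 = 33.44 mol.
Mass: 33.44 mol × 106 g/mol = 3545 g.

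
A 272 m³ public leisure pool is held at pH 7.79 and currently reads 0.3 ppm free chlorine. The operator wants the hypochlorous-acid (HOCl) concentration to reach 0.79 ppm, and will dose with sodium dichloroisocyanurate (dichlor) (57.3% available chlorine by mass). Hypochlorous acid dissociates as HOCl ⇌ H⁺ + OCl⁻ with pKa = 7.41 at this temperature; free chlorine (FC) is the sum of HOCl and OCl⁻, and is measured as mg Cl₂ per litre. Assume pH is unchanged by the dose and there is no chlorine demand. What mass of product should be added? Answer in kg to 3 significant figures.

1.13 kg

Volume: 272 m³ = 272,000 L.
[OCl⁻]/[HOCl] = 10^(pH − pKa) = 10^(7.79 − 7.41) = 2.399; fraction as HOCl = 1/(1 + 2.399) = 0.2942.
Free chlorine required for 0.79 ppm HOCl: 0.79 / 0.2942 = 2.685 ppm.
FC to add: 2.685 − 0.3 = 2.385 mg/L as Cl₂.
Cl₂ equivalent: 2.385 mg/L × 272,000 L = 648.7 g.
Product at 57.3% available Cl: 648.7 / 0.573 = 1132 g.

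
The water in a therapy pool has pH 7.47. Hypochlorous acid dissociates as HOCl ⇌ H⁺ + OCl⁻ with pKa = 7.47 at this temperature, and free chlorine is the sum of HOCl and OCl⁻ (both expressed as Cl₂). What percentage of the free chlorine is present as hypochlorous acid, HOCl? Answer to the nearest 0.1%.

50.0%

[OCl⁻]/[HOCl] = 10^(pH − pKa) = 10^(7.47 − 7.47) = 10^0.00 = 1.
Fraction as HOCl = 1 / (1 + 1) = 0.5.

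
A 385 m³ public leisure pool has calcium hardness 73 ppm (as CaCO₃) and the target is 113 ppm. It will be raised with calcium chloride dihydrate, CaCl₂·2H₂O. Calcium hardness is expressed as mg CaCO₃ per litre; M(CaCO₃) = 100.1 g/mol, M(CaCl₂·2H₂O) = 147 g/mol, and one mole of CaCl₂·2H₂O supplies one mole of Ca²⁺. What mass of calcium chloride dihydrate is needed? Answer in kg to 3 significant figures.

Volume: 385 m³ = 385,000 L.
Hardness to add: (113 − 73) = 40 mg/L as CaCO₃ × 385,000 L = 15,400 g as CaCO₃.
Moles of Ca²⁺ (1 mol Ca²⁺ ≡ 1 mol CaCO₃): 15,400 / 100.1 g/mol = 153.8 mol.
Mass of CaCl₂·2H₂O: 153.8 × 147 = 22,620 g.

22.6 kg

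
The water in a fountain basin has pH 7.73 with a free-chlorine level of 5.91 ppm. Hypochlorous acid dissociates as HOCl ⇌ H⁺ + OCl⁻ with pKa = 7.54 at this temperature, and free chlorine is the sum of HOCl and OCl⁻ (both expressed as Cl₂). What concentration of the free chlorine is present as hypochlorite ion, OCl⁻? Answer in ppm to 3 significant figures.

[OCl⁻]/[HOCl] = 10^(pH − pKa) = 10^(7.73 − 7.54) = 10^0.19 = 1.549.
Fraction as HOCl = 1 / (1 + 1.549) = 0.3923.
OCl⁻ = (1 − 0.3923) × 5.91 ppm = 3.591 ppm.

3.59 ppm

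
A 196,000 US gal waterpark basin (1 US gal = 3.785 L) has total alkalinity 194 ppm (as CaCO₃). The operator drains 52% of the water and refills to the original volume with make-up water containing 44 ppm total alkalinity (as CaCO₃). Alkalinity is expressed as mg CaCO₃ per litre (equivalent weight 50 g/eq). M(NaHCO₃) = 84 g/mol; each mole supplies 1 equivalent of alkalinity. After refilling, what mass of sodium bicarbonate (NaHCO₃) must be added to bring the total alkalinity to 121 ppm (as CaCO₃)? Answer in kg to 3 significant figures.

Volume: 196,000 US gal × 3.785 L/gal = 741,860 L.
After draining 52% and refilling: 194 × 0.48 + 44 × 0.52 = 116 ppm.
Deficit to target: 121 − 116 = 5 mg/L.
As CaCO₃: 5 mg/L × 741,860 L = 3709 g; ÷ 50 g/eq ÷ 1 = 74.19 mol NaHCO₃.
Mass: 74.19 × 84 = 6232 g.

6.23 kg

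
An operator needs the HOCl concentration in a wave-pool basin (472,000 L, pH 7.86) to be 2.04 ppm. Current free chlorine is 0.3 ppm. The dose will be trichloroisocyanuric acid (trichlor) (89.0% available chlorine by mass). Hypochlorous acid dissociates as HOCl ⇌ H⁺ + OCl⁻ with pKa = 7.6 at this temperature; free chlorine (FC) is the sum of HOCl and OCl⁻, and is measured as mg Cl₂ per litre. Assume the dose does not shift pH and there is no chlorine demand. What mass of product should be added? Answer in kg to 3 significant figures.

2.89 kg

[OCl⁻]/[HOCl] = 10^(pH − pKa) = 10^(7.86 − 7.6) = 1.82; fraction as HOCl = 1/(1 + 1.82) = 0.3546.
Free chlorine required for 2.04 ppm HOCl: 2.04 / 0.3546 = 5.752 ppm.
FC to add: 5.752 − 0.3 = 5.452 mg/L as Cl₂.
Cl₂ equivalent: 5.452 mg/L × 472,000 L = 2573 g.
Product at 89.0% available Cl: 2573 / 0.89 = 2891 g.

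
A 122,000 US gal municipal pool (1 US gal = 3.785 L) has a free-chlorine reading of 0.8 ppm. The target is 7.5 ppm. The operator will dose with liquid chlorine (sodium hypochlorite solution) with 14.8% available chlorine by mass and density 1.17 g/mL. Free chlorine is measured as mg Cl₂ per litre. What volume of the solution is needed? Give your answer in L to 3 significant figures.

17.9 L

Volume: 122,000 US gal × 3.785 L/gal = 461,770 L.
Chlorine deficit: 7.5 − 0.8 = 6.7 ppm = 6.7 mg/L as Cl₂.
Cl₂ equivalent needed: 6.7 mg/L × 461,770 L = 3,094,000 mg = 3094 g.
Product at 14.8% available chlorine: 3094 / 0.148 = 20,900 g.
Volume at density 1.17 g/mL: 20,900 g ÷ 1.17 g/mL = 17,870 mL.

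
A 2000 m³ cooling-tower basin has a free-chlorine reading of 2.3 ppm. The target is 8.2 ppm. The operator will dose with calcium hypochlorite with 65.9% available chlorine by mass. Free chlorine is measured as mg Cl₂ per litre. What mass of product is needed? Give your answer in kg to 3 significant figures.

Volume: 2000 m³ = 2,000,000 L.
Chlorine deficit: 8.2 − 2.3 = 5.9 ppm = 5.9 mg/L as Cl₂.
Cl₂ equivalent needed: 5.9 mg/L × 2,000,000 L = 11,800,000 mg = 11,800 g.
Product at 65.9% available chlorine: 11,800 / 0.659 = 17,910 g.

17.9 kg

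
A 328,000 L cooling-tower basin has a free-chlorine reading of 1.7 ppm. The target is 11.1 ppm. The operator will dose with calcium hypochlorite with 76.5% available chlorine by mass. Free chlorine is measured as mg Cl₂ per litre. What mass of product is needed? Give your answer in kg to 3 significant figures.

Chlorine deficit: 11.1 − 1.7 = 9.4 ppm = 9.4 mg/L as Cl₂.
Cl₂ equivalent needed: 9.4 mg/L × 328,000 L = 3,083,000 mg = 3083 g.
Product at 76.5% available chlorine: 3083 / 0.765 = 4030 g.

4.03 kg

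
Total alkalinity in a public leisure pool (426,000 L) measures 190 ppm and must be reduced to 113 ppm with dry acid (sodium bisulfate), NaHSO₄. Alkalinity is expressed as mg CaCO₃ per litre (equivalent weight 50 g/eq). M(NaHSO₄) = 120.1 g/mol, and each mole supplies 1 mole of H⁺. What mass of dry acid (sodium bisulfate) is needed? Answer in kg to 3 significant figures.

78.8 kg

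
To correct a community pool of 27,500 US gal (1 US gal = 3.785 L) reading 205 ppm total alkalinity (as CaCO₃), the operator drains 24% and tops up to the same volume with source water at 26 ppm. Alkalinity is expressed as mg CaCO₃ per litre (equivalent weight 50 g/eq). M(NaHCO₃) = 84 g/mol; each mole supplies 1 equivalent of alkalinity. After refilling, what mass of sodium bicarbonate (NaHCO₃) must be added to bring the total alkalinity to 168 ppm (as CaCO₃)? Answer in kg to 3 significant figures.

1.04 kg

Volume: 27,500 US gal × 3.785 L/gal = 104,088 L.
After draining 24% and refilling: 205 × 0.76 + 26 × 0.24 = 162.04 ppm.
Deficit to target: 168 − 162.04 = 5.96 mg/L.
As CaCO₃: 5.96 mg/L × 104,088 L = 620.4 g; ÷ 50 g/eq ÷ 1 = 12.41 mol NaHCO₃.
Mass: 12.41 × 84 = 1042 g.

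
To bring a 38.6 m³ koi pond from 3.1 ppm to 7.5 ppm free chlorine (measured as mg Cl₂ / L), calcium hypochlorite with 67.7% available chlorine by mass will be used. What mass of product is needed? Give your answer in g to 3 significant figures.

251 g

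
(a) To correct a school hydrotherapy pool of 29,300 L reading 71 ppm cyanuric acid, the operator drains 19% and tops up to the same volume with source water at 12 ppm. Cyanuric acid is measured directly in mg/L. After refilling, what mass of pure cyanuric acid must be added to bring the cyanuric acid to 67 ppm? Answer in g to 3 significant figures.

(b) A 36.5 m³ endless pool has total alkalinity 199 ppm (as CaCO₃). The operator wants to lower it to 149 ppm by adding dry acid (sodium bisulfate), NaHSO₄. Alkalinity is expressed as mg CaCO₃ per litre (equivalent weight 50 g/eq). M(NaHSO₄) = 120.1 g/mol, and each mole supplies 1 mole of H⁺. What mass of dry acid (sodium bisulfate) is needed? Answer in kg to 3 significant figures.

(a) After draining 19% and refilling: 71 × 0.81 + 12 × 0.19 = 59.79 ppm.
(a) Deficit to target: 67 − 59.79 = 7.21 mg/L.
(a) Mass: 7.21 mg/L × 29,300 L = 211.3 g cyanuric acid.

(b) Volume: 36.5 m³ = 36,500 L.
(b) Alkalinity to neutralize: (199 − 149) = 50 mg/L as CaCO₃ × 36,500 L = 1825 g as CaCO₃.
(b) Equivalents of H⁺ required: 1825 ÷ 50 g/eq = 36.5 eq = 36.5 mol NaHSO₄.
(b) Mass of NaHSO₄: 36.5 × 120.1 = 4384 g.

(a) 211 g; (b) 4.38 kg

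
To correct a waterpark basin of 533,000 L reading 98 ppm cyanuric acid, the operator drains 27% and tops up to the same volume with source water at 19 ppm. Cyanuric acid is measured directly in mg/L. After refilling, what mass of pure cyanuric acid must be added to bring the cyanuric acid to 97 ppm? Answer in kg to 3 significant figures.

10.8 kg

After draining 27% and refilling: 98 × 0.73 + 19 × 0.27 = 76.67 ppm.
Deficit to target: 97 − 76.67 = 20.33 mg/L.
Mass: 20.33 mg/L × 533,000 L = 10,840 g cyanuric acid.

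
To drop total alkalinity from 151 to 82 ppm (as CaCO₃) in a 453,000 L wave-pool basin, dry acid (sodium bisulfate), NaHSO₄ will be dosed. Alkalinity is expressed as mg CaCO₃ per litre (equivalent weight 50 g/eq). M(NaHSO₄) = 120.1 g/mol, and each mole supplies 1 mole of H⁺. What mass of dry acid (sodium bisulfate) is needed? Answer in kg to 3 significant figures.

Alkalinity to neutralize: (151 − 82) = 69 mg/L as CaCO₃ × 453,000 L = 31,260 g as CaCO₃.
Equivalents of H⁺ required: 31,260 ÷ 50 g/eq = 625.1 eq = 625.1 mol NaHSO₄.
Mass of NaHSO₄: 625.1 × 120.1 = 75,080 g.

75.1 kg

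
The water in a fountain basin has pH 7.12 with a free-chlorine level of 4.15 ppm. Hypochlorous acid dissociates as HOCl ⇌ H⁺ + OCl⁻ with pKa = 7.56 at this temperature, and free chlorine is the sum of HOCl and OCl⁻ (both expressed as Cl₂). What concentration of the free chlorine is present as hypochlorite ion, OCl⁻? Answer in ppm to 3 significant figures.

1.11 ppm

[OCl⁻]/[HOCl] = 10^(pH − pKa) = 10^(7.12 − 7.56) = 10^-0.44 = 0.3631.
Fraction as HOCl = 1 / (1 + 0.3631) = 0.7336.
OCl⁻ = (1 − 0.7336) × 4.15 ppm = 1.105 ppm.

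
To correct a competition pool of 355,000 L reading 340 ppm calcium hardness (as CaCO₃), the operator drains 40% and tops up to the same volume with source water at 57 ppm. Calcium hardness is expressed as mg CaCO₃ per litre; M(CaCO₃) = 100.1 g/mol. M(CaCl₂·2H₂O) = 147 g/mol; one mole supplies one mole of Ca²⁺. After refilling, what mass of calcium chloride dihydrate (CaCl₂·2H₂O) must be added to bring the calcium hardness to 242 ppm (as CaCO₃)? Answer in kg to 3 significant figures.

7.92 kg

After draining 40% and refilling: 340 × 0.60 + 57 × 0.40 = 226.8 ppm.
Deficit to target: 242 − 226.8 = 15.2 mg/L.
As CaCO₃: 15.2 mg/L × 355,000 L = 5396 g; ÷ 100.1 = 53.91 mol Ca²⁺.
Mass: 53.91 × 147 = 7924 g.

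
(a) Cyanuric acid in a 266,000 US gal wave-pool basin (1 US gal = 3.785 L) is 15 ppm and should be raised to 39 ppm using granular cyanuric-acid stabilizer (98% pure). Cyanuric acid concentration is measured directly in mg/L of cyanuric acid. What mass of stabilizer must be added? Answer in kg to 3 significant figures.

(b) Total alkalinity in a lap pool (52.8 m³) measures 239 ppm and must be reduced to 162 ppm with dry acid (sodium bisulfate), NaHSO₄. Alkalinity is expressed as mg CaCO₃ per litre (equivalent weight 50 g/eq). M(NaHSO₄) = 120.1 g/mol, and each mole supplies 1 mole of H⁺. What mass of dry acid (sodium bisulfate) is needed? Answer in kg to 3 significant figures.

(a) Volume: 266,000 US gal × 3.785 L/gal = 1,006,810 L.
(a) CYA to add: (39 − 15) = 24 mg/L × 1,006,810 L = 24,160 g cyanuric acid.
(a) At 98% purity: 24,160 / 0.98 = 24,660 g product.

(b) Volume: 52.8 m³ = 52,800 L.
(b) Alkalinity to neutralize: (239 − 162) = 77 mg/L as CaCO₃ × 52,800 L = 4066 g as CaCO₃.
(b) Equivalents of H⁺ required: 4066 ÷ 50 g/eq = 81.31 eq = 81.31 mol NaHSO₄.
(b) Mass of NaHSO₄: 81.31 × 120.1 = 9766 g.

(a) 24.7 kg; (b) 9.77 kg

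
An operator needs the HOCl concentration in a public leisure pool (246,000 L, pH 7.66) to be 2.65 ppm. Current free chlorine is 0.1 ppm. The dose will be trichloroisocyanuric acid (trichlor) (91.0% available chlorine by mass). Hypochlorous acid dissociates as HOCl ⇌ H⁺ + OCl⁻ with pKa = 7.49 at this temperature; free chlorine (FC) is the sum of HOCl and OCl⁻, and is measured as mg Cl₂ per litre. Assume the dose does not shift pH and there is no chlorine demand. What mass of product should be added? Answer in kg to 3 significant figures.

[OCl⁻]/[HOCl] = 10^(pH − pKa) = 10^(7.66 − 7.49) = 1.479; fraction as HOCl = 1/(1 + 1.479) = 0.4034.
Free chlorine required for 2.65 ppm HOCl: 2.65 / 0.4034 = 6.57 ppm.
FC to add: 6.57 − 0.1 = 6.47 mg/L as Cl₂.
Cl₂ equivalent: 6.47 mg/L × 246,000 L = 1592 g.
Product at 91.0% available Cl: 1592 / 0.91 = 1749 g.

1.75 kg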